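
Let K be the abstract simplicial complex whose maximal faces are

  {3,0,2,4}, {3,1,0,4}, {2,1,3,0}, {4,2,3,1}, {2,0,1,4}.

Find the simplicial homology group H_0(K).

H_0 = Z.

We work with the vertex ordering 0 < 1 < 2 < 3 < 4. The simplices of K, each written with vertices in increasing order, are:

  0-simplices (5): [0], [1], [2], [3], [4]
  1-simplices (10): [0,1], [0,2], [0,3], [0,4], [1,2], [1,3], [1,4], [2,3], [2,4], [3,4]
  2-simplices (10): [0,1,2], [0,1,3], [0,1,4], [0,2,3], [0,2,4], [0,3,4], [1,2,3], [1,2,4], [1,3,4], [2,3,4]
  3-simplices (5): [0,1,2,3], [0,1,2,4], [0,1,3,4], [0,2,3,4], [1,2,3,4]

giving chain groups C_0 ≅ Z^5, C_1 ≅ Z^10, C_2 ≅ Z^10, C_3 ≅ Z^5.

∂_1: C_1 → C_0 is given by ∂[p,q] = [q] − [p].
As a 5×10 matrix over Z this has rank 4, with invariant factors (1,1,1,1).

The boundary map ∂_2: C_2 → C_1 sends each 2-simplex [p,q,r] to [q,r] − [p,r] + [p,q]. For instance
  ∂[1,2,4] = [2,4] − [1,4] + [1,2],
  ∂[0,3,4] = [3,4] − [0,4] + [0,3].
This gives a 10×10 integer matrix of rank 6; reducing to Smith normal form yields diagonal entries (1,1,1,1,1,1).

The boundary map ∂_3: C_3 → C_2 sends each 3-simplex σ to the alternating sum Σ_i (−1)^i (σ with its i-th vertex removed). For instance
  ∂[0,2,3,4] = [2,3,4] − [0,3,4] + [0,2,4] − [0,2,3],
  ∂[0,1,2,3] = [1,2,3] − [0,2,3] + [0,1,3] − [0,1,2].
This gives a 10×5 integer matrix of rank 4; reducing to Smith normal form yields diagonal entries (1,1,1,1).

Computing H_k = (kernel of ∂_k) / (image of ∂_{k+1}):

  H_0: rank C_0 − rank ∂_1 = 5 − 4 = 1, and the invariant factors of ∂_1 are all 1, so H_0 ≅ Z.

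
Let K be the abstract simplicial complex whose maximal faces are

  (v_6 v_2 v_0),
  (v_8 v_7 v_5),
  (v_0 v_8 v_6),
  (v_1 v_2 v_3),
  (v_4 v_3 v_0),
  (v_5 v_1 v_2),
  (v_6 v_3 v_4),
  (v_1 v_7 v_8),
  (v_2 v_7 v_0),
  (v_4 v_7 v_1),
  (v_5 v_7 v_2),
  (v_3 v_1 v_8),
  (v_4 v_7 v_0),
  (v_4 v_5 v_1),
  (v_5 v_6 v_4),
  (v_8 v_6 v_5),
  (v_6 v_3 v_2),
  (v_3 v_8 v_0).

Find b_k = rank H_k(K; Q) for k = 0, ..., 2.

Take the total order v_0 < v_1 < v_2 < v_3 < v_4 < v_5 < v_6 < v_7 < v_8 on the vertex set. Then K (dimension 2) consists of the simplices:

  0-simplices (9): [v_0], [v_1], [v_2], [v_3], [v_4], [v_5], [v_6], [v_7], [v_8]
  1-simplices (27): (27 of them)
  2-simplices (18): (18 of them)

giving chain groups C_0 ≅ Z^9, C_1 ≅ Z^27, C_2 ≅ Z^18.

∂_1: C_1 → C_0 maps an edge to its endpoints' difference, ∂[p,q] = q − p.
This gives a 9×27 integer matrix of rank 8; reducing to Smith normal form yields diagonal entries (1,1,1,1,1,1,1,1).

Boundary ∂_2: C_2 → C_1 maps a triangle to the signed sum of its edges. For instance
  ∂[v_0,v_4,v_7] = [v_4,v_7] − [v_0,v_7] + [v_0,v_4],
  ∂[v_1,v_2,v_3] = [v_2,v_3] − [v_1,v_3] + [v_1,v_2].
The resulting 27×18 matrix has rank 18, and its Smith normal form has invariant factors (1,1,1,1,1,1,1,1,1,1,1,1,1,1,1,1,1,2).

From H_k ≅ ker(∂_k) / im(∂_{k+1}) we obtain:

  H_0: rank C_0 − rank ∂_1 = 9 − 8 = 1, and the invariant factors of ∂_1 are all 1, so H_0 = Z.
  H_1: rank ker ∂_1 − rank ∂_2 = (27 − 8) − 18 = 1, and ∂_2 has invariant factor 2 > 1, so H_1 = Z ⊕ Z/2.
  H_2: rank ker ∂_2 − rank ∂_3 = (18 − 18) − 0 = 0, and there is no ∂_3, so H_2 = 0.

As a check, the Euler characteristic is 9 − 27 + 18 = 0, which agrees with 1 − 1 + 0 = 0.

Hence the Betti numbers are b_0 = 1, b_1 = 1, b_2 = 0.

b_0 = 1, b_1 = 1, b_2 = 0.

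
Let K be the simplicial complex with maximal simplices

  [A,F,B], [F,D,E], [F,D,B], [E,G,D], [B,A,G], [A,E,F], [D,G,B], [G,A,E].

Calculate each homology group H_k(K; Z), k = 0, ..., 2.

H_0 ≅ Z,  H_1 = 0,  H_2 ≅ Z.

We work with the vertex ordering A < B < D < E < F < G. The simplices of K, each written with vertices in increasing order, are:

  0-simplices (6): A, B, D, E, F, G
  1-simplices (12): AB, AE, AF, AG, BD, BF, BG, DE, DF, DG, EF, EG
  2-simplices (8): ABF, ABG, AEF, AEG, BDF, BDG, DEF, DEG

so the chain groups are C_0 ≅ Z^6, C_1 ≅ Z^12, C_2 ≅ Z^8.

∂_1: C_1 → C_0 maps an edge to its endpoints' difference, ∂[p,q] = q − p. For instance
  ∂AG = G − A.
The 6×12 boundary matrix has rank 5 and Smith normal form diag(1,1,1,1,1).

Boundary ∂_2: C_2 → C_1 acts by ∂[p,q,r] = [q,r] − [p,r] + [p,q]. For instance
  ∂ABF = BF − AF + AB,
  ∂DEF = EF − DF + DE.
As a 12×8 matrix over Z this has rank 7, with invariant factors (1,1,1,1,1,1,1).

From H_k ≅ ker(∂_k) / im(∂_{k+1}) we obtain:

  H_0: rank C_0 − rank ∂_1 = 6 − 5 = 1, and the invariant factors of ∂_1 are all 1, so H_0 ≅ Z.
  H_1: rank ker ∂_1 − rank ∂_2 = (12 − 5) − 7 = 0, and the invariant factors of ∂_2 are all 1, so H_1 ≅ 0.
  H_2: rank ker ∂_2 − rank ∂_3 = (8 − 7) − 0 = 1, and there is no ∂_3, so H_2 ≅ Z.

As a check, the Euler characteristic is 6 − 12 + 8 = 2, which agrees with 1 − 0 + 1 = 2.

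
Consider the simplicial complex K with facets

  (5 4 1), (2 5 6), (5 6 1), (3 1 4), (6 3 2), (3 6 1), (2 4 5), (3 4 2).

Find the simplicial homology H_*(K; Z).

H_0 = Z,  H_1 = 0,  H_2 = Z.

Fix the vertex order 1 < 2 < 3 < 4 < 5 < 6 and write every simplex with vertices in increasing order. Then dim K = 2 and the simplices of K are:

  0-simplices (6): [1], [2], [3], [4], [5], [6]
  1-simplices (12): [1,3], [1,4], [1,5], [1,6], [2,3], [2,4], [2,5], [2,6], [3,4], [3,6], [4,5], [5,6]
  2-simplices (8): [1,3,4], [1,3,6], [1,4,5], [1,5,6], [2,3,4], [2,3,6], [2,4,5], [2,5,6]

giving chain groups C_0 ≅ Z^6, C_1 ≅ Z^12, C_2 ≅ Z^8.

∂_1: C_1 → C_0 sends each edge [p,q] (with p < q) to q − p.
The resulting 6×12 matrix has rank 5, and its Smith normal form has invariant factors (1,1,1,1,1).

The boundary map ∂_2: C_2 → C_1 sends each 2-simplex [p,q,r] to [q,r] − [p,r] + [p,q]. For instance
  ∂[1,4,5] = [4,5] − [1,5] + [1,4],
  ∂[1,5,6] = [5,6] − [1,6] + [1,5].
The 12×8 boundary matrix has rank 7 and Smith normal form diag(1,1,1,1,1,1,1).

Reading off H_k = ker ∂_k / im ∂_{k+1}:

  H_0: rank C_0 − rank ∂_1 = 6 − 5 = 1, and the invariant factors of ∂_1 are all 1, so H_0 = Z.
  H_1: rank ker ∂_1 − rank ∂_2 = (12 − 5) − 7 = 0, and the invariant factors of ∂_2 are all 1, so H_1 = 0.
  H_2: rank ker ∂_2 − rank ∂_3 = (8 − 7) − 0 = 1, and there is no ∂_3, so H_2 = Z.

As a check, the Euler characteristic is 6 − 12 + 8 = 2, which agrees with 1 − 0 + 1 = 2.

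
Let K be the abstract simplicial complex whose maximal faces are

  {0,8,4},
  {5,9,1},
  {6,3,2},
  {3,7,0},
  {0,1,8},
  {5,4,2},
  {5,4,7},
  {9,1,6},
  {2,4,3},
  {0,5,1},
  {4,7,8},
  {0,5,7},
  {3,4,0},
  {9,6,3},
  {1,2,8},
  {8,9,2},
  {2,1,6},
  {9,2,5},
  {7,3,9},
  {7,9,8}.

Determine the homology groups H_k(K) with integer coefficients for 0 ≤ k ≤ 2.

Take the total order 0 < 1 < 2 < 3 < 4 < 5 < 6 < 7 < 8 < 9 on the vertex set. Then K (dimension 2) consists of the simplices:

  0-simplices (10): [0], [1], [2], [3], [4], [5], [6], [7], [8], [9]
  1-simplices (30): (30 of them)
  2-simplices (20): (20 of them)

so the chain groups are C_0 ≅ Z^10, C_1 ≅ Z^30, C_2 ≅ Z^20.

The boundary map ∂_1: C_1 → C_0 maps an edge to its endpoints' difference, ∂[p,q] = q − p. For instance
  ∂[3,9] = [9] − [3].
The resulting 10×30 matrix has rank 9, and its Smith normal form has invariant factors (1,1,1,1,1,1,1,1,1).

Boundary ∂_2: C_2 → C_1 maps a triangle to the signed sum of its edges. For instance
  ∂[1,2,6] = [2,6] − [1,6] + [1,2],
  ∂[4,7,8] = [7,8] − [4,8] + [4,7].
The resulting 30×20 matrix has rank 20, and its Smith normal form has invariant factors (1,1,1,1,1,1,1,1,1,1,1,1,1,1,1,1,1,1,1,2).

From H_k ≅ ker(∂_k) / im(∂_{k+1}) we obtain:

  H_0: rank C_0 − rank ∂_1 = 10 − 9 = 1, and the invariant factors of ∂_1 are all 1, so H_0 = Z.
  H_1: rank ker ∂_1 − rank ∂_2 = (30 − 9) − 20 = 1, and ∂_2 has invariant factor 2 > 1, so H_1 = Z ⊕ Z/2.
  H_2: rank ker ∂_2 − rank ∂_3 = (20 − 20) − 0 = 0, and there is no ∂_3, so H_2 = 0.

As a check, the Euler characteristic is 10 − 30 + 20 = 0, which agrees with 1 − 1 + 0 = 0.
(K is a triangulation of the Klein bottle.)

H_0 ≅ Z,  H_1 ≅ Z ⊕ Z/2,  H_2 = 0.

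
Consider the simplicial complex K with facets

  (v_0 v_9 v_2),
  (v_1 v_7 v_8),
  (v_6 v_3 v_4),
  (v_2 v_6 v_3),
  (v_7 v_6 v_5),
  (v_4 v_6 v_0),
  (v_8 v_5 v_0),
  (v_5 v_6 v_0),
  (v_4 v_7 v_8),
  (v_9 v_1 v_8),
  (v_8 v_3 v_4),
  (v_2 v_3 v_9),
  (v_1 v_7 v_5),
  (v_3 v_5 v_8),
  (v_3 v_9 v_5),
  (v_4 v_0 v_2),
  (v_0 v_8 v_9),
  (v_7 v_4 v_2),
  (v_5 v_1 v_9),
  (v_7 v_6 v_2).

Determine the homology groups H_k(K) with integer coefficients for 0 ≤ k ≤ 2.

H_0 = Z,  H_1 = Z ⊕ Z/2,  H_2 = 0.

K has 10 vertices, 30 edges, 20 triangles.
rank ∂_0 = 0, rank ∂_1 = 9 ⇒ b_0 = 10 − 0 − 9 = 1; all invariant factors of ∂_1 are 1 so no torsion. So H_0 ≅ Z.
rank ∂_1 = 9, rank ∂_2 = 20 ⇒ b_1 = 30 − 9 − 20 = 1; ∂_2 has invariant factor(s) [2] giving torsion. So H_1 ≅ Z ⊕ Z/2.
rank ∂_2 = 20, rank ∂_3 = 0 ⇒ b_2 = 20 − 20 − 0 = 0. So H_2 ≅ 0.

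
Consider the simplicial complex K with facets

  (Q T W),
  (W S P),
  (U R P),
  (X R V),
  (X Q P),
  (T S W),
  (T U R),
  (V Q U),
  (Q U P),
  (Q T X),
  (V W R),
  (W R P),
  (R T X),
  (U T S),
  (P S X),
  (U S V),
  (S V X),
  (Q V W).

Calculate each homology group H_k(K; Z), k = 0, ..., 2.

H_0 = Z,  H_1 = Z^2,  H_2 = Z.

Order the vertices as P < Q < R < S < T < U < V < W < X. Listing each simplex with vertices in this order, K has dimension 2 with simplices:

  0-simplices (9): P, Q, R, S, T, U, V, W, X
  1-simplices (27): PQ, PR, PS, PU, PW, PX, QT, QU, QV, QW, QX, RT, RU, RV, RW, RX, ST, SU, SV, SW, SX, TU, TW, TX, UV, VW, VX
  2-simplices (18): PQU, PQX, PRU, PRW, PSW, PSX, QTW, QTX, QUV, QVW, RTU, RTX, RVW, RVX, STU, STW, SUV, SVX

Hence C_0 ≅ Z^9, C_1 ≅ Z^27, C_2 ≅ Z^18.

The boundary map ∂_1: C_1 → C_0 sends each edge [p,q] (with p < q) to q − p.
The resulting 9×27 matrix has rank 8, and its Smith normal form has invariant factors (1,1,1,1,1,1,1,1).

The boundary map ∂_2: C_2 → C_1 maps a triangle to the signed sum of its edges. For instance
  ∂STU = TU − SU + ST,
  ∂SVX = VX − SX + SV.
As a 27×18 matrix over Z this has rank 17, with invariant factors (1,1,1,1,1,1,1,1,1,1,1,1,1,1,1,1,1).

Reading off H_k = ker ∂_k / im ∂_{k+1}:

  H_0: rank C_0 − rank ∂_1 = 9 − 8 = 1, and the invariant factors of ∂_1 are all 1, so H_0 ≅ Z.
  H_1: rank ker ∂_1 − rank ∂_2 = (27 − 8) − 17 = 2, and the invariant factors of ∂_2 are all 1, so H_1 ≅ Z^2.
  H_2: rank ker ∂_2 − rank ∂_3 = (18 − 17) − 0 = 1, and there is no ∂_3, so H_2 ≅ Z.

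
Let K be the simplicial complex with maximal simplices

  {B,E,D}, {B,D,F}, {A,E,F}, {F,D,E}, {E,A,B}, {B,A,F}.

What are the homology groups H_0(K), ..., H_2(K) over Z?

H_0 = Z,  H_1 = 0,  H_2 = Z.

We work with the vertex ordering A < B < D < E < F. The simplices of K, each written with vertices in increasing order, are:

  0-simplices (5): A, B, D, E, F
  1-simplices (9): AB, AE, AF, BD, BE, BF, DE, DF, EF
  2-simplices (6): ABE, ABF, AEF, BDE, BDF, DEF

Hence C_0 ≅ Z^5, C_1 ≅ Z^9, C_2 ≅ Z^6.

∂_1: C_1 → C_0 sends each edge [p,q] (with p < q) to q − p.
This gives a 5×9 integer matrix of rank 4; reducing to Smith normal form yields diagonal entries (1,1,1,1).

Boundary ∂_2: C_2 → C_1 maps a triangle to the signed sum of its edges. For instance
  ∂BDE = DE − BE + BD,
  ∂DEF = EF − DF + DE.
This gives a 9×6 integer matrix of rank 5; reducing to Smith normal form yields diagonal entries (1,1,1,1,1).

Reading off H_k = ker ∂_k / im ∂_{k+1}:

  H_0: rank C_0 − rank ∂_1 = 5 − 4 = 1, and the invariant factors of ∂_1 are all 1, so H_0 = Z.
  H_1: rank ker ∂_1 − rank ∂_2 = (9 − 4) − 5 = 0, and the invariant factors of ∂_2 are all 1, so H_1 = 0.
  H_2: rank ker ∂_2 − rank ∂_3 = (6 − 5) − 0 = 1, and there is no ∂_3, so H_2 = Z.

As a check, the Euler characteristic is 5 − 9 + 6 = 2, which agrees with 1 − 0 + 1 = 2.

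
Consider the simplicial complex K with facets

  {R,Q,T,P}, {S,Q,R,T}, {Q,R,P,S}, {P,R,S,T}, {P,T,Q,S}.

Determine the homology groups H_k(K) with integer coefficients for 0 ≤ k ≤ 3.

H_0 = Z,  H_1 = 0,  H_2 = 0,  H_3 = Z.

Take the total order P < Q < R < S < T on the vertex set. Then K (dimension 3) consists of the simplices:

  0-simplices (5): P, Q, R, S, T
  1-simplices (10): PQ, PR, PS, PT, QR, QS, QT, RS, RT, ST
  2-simplices (10): PQR, PQS, PQT, PRS, PRT, PST, QRS, QRT, QST, RST
  3-simplices (5): PQRS, PQRT, PQST, PRST, QRST

so the chain groups are C_0 ≅ Z^5, C_1 ≅ Z^10, C_2 ≅ Z^10, C_3 ≅ Z^5.

Boundary ∂_1: C_1 → C_0 sends each edge [p,q] (with p < q) to q − p.
As a 5×10 matrix over Z this has rank 4, with invariant factors (1,1,1,1).

Boundary ∂_2: C_2 → C_1 maps a triangle to the signed sum of its edges. For instance
  ∂QRS = RS − QS + QR,
  ∂QST = ST − QT + QS.
The resulting 10×10 matrix has rank 6, and its Smith normal form has invariant factors (1,1,1,1,1,1).

∂_3: C_3 → C_2 sends each 3-simplex σ to the alternating sum Σ_i (−1)^i (σ with its i-th vertex removed). For instance
  ∂PQRT = QRT − PRT + PQT − PQR,
  ∂PRST = RST − PST + PRT − PRS.
This gives a 10×5 integer matrix of rank 4; reducing to Smith normal form yields diagonal entries (1,1,1,1).

Now H_k = ker ∂_k / im ∂_{k+1}, so:

  H_0: rank C_0 − rank ∂_1 = 5 − 4 = 1, and the invariant factors of ∂_1 are all 1, so H_0 ≅ Z.
  H_1: rank ker ∂_1 − rank ∂_2 = (10 − 4) − 6 = 0, and the invariant factors of ∂_2 are all 1, so H_1 ≅ 0.
  H_2: rank ker ∂_2 − rank ∂_3 = (10 − 6) − 4 = 0, and the invariant factors of ∂_3 are all 1, so H_2 ≅ 0.
  H_3: rank ker ∂_3 − rank ∂_4 = (5 − 4) − 0 = 1, and there is no ∂_4, so H_3 ≅ Z.

As a check, the Euler characteristic is 5 − 10 + 10 − 5 = 0, which agrees with 1 − 0 + 0 − 1 = 0.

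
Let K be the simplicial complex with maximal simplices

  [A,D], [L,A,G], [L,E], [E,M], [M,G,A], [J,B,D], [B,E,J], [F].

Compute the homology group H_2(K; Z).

H_2 ≅ 0.

Take the total order A < B < D < E < F < G < J < L < M on the vertex set. Then K (dimension 2) consists of the simplices:

  0-simplices (9): A, B, D, E, F, G, J, L, M
  1-simplices (13): AD, AG, AL, AM, BD, BE, BJ, DJ, EJ, EL, EM, GL, GM
  2-simplices (4): AGL, AGM, BDJ, BEJ

Hence C_0 ≅ Z^9, C_1 ≅ Z^13, C_2 ≅ Z^4.

Boundary ∂_1: C_1 → C_0 maps an edge to its endpoints' difference, ∂[p,q] = q − p. For instance
  ∂AM = M − A.
The 9×13 boundary matrix has rank 7 and Smith normal form diag(1,1,1,1,1,1,1).

The boundary map ∂_2: C_2 → C_1 acts by ∂[p,q,r] = [q,r] − [p,r] + [p,q]. For instance
  ∂AGL = GL − AL + AG,
  ∂BEJ = EJ − BJ + BE.
As a 13×4 matrix over Z this has rank 4, with invariant factors (1,1,1,1).

Reading off H_k = ker ∂_k / im ∂_{k+1}:

  H_2: rank ker ∂_2 − rank ∂_3 = (4 − 4) − 0 = 0, and there is no ∂_3, so H_2 = 0.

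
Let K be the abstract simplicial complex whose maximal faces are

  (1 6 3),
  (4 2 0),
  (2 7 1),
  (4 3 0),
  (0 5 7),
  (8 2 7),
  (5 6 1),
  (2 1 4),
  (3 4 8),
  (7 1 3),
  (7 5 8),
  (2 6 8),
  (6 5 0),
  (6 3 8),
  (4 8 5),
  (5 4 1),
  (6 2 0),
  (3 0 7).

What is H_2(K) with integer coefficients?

H_2 = Z.

Take the total order 0 < 1 < 2 < 3 < 4 < 5 < 6 < 7 < 8 on the vertex set. Then K (dimension 2) consists of the simplices:

  0-simplices (9): [0], [1], [2], [3], [4], [5], [6], [7], [8]
  1-simplices (27): (27 of them)
  2-simplices (18): [0,2,4], [0,2,6], [0,3,4], [0,3,7], [0,5,6], [0,5,7], [1,2,4], [1,2,7], [1,3,6], [1,3,7], [1,4,5], [1,5,6], [2,6,8], [2,7,8], [3,4,8], [3,6,8], [4,5,8], [5,7,8]

giving chain groups C_0 ≅ Z^9, C_1 ≅ Z^27, C_2 ≅ Z^18.

Boundary ∂_1: C_1 → C_0 sends each edge [p,q] (with p < q) to q − p. For instance
  ∂[3,7] = [7] − [3].
The 9×27 boundary matrix has rank 8 and Smith normal form diag(1,1,1,1,1,1,1,1).

The boundary map ∂_2: C_2 → C_1 acts by ∂[p,q,r] = [q,r] − [p,r] + [p,q]. For instance
  ∂[1,2,4] = [2,4] − [1,4] + [1,2],
  ∂[3,6,8] = [6,8] − [3,8] + [3,6].
As a 27×18 matrix over Z this has rank 17, with invariant factors (1,1,1,1,1,1,1,1,1,1,1,1,1,1,1,1,1).

Reading off H_k = ker ∂_k / im ∂_{k+1}:

  H_2: rank ker ∂_2 − rank ∂_3 = (18 − 17) − 0 = 1, and there is no ∂_3, so H_2 ≅ Z.

(K is a triangulation of the torus T^2.)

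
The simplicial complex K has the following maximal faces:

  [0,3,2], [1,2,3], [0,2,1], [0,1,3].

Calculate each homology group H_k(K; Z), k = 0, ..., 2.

H_0 ≅ Z,  H_1 = 0,  H_2 ≅ Z.

We work with the vertex ordering 0 < 1 < 2 < 3. The simplices of K, each written with vertices in increasing order, are:

  0-simplices (4): [0], [1], [2], [3]
  1-simplices (6): [0,1], [0,2], [0,3], [1,2], [1,3], [2,3]
  2-simplices (4): [0,1,2], [0,1,3], [0,2,3], [1,2,3]

Hence C_0 ≅ Z^4, C_1 ≅ Z^6, C_2 ≅ Z^4.

The boundary map ∂_1: C_1 → C_0 sends each edge [p,q] (with p < q) to q − p. For instance
  ∂[1,3] = [3] − [1].
The resulting 4×6 matrix has rank 3, and its Smith normal form has invariant factors (1,1,1).

Boundary ∂_2: C_2 → C_1 maps a triangle to the signed sum of its edges. For instance
  ∂[0,2,3] = [2,3] − [0,3] + [0,2],
  ∂[1,2,3] = [2,3] − [1,3] + [1,2].
The resulting 6×4 matrix has rank 3, and its Smith normal form has invariant factors (1,1,1).

From H_k ≅ ker(∂_k) / im(∂_{k+1}) we obtain:

  H_0: rank C_0 − rank ∂_1 = 4 − 3 = 1, and the invariant factors of ∂_1 are all 1, so H_0 = Z.
  H_1: rank ker ∂_1 − rank ∂_2 = (6 − 3) − 3 = 0, and the invariant factors of ∂_2 are all 1, so H_1 = 0.
  H_2: rank ker ∂_2 − rank ∂_3 = (4 − 3) − 0 = 1, and there is no ∂_3, so H_2 = Z.

As a check, the Euler characteristic is 4 − 6 + 4 = 2, which agrees with 1 − 0 + 1 = 2.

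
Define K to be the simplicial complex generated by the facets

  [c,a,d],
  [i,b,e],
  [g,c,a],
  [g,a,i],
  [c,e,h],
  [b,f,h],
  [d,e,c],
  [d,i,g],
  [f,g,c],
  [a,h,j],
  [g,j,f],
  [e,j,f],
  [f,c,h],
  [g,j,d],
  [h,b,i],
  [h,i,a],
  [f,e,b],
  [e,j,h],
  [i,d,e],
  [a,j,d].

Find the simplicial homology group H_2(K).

We work with the vertex ordering a < b < c < d < e < f < g < h < i < j. The simplices of K, each written with vertices in increasing order, are:

  0-simplices (10): a, b, c, d, e, f, g, h, i, j
  1-simplices (30): ac, ad, ag, ah, ai, aj, be, bf, bh, bi, cd, ce, cf, cg, ch, de, dg, di, dj, ef, eh, ei, ej, fg, fh, fj, gi, gj, hi, hj
  2-simplices (20): acd, acg, adj, agi, ahi, ahj, bef, bei, bfh, bhi, cde, ceh, cfg, cfh, dei, dgi, dgj, efj, ehj, fgj

so the chain groups are C_0 ≅ Z^10, C_1 ≅ Z^30, C_2 ≅ Z^20.

The boundary map ∂_1: C_1 → C_0 maps an edge to its endpoints' difference, ∂[p,q] = q − p. For instance
  ∂cd = d − c.
The 10×30 boundary matrix has rank 9 and Smith normal form diag(1,1,1,1,1,1,1,1,1).

Boundary ∂_2: C_2 → C_1 sends each 2-simplex [p,q,r] to [q,r] − [p,r] + [p,q]. For instance
  ∂dgi = gi − di + dg,
  ∂ehj = hj − ej + eh.
The resulting 30×20 matrix has rank 20, and its Smith normal form has invariant factors (1,1,1,1,1,1,1,1,1,1,1,1,1,1,1,1,1,1,1,2).

Reading off H_k = ker ∂_k / im ∂_{k+1}:

  H_2: rank ker ∂_2 − rank ∂_3 = (20 − 20) − 0 = 0, and there is no ∂_3, so H_2 ≅ 0.

H_2 ≅ 0.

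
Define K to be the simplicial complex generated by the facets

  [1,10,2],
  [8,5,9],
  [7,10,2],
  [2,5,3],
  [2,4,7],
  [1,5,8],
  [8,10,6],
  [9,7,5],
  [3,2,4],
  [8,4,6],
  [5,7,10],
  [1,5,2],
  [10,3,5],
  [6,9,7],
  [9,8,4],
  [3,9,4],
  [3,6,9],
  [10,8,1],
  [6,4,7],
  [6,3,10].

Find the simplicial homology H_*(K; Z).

H_0 = Z,  H_1 = Z ⊕ Z/2Z,  H_2 = 0.

Order the vertices as 1 < 2 < 3 < 4 < 5 < 6 < 7 < 8 < 9 < 10. Listing each simplex with vertices in this order, K has dimension 2 with simplices:

  0-simplices (10): [1], [2], [3], [4], [5], [6], [7], [8], [9], [10]
  1-simplices (30): (30 of them)
  2-simplices (20): (20 of them)

so the chain groups are C_0 ≅ Z^10, C_1 ≅ Z^30, C_2 ≅ Z^20.

Boundary ∂_1: C_1 → C_0 is given by ∂[p,q] = [q] − [p].
This gives a 10×30 integer matrix of rank 9; reducing to Smith normal form yields diagonal entries (1,1,1,1,1,1,1,1,1).

∂_2: C_2 → C_1 acts by ∂[p,q,r] = [q,r] − [p,r] + [p,q]. For instance
  ∂[2,3,4] = [3,4] − [2,4] + [2,3],
  ∂[1,8,10] = [8,10] − [1,10] + [1,8].
The resulting 30×20 matrix has rank 20, and its Smith normal form has invariant factors (1,1,1,1,1,1,1,1,1,1,1,1,1,1,1,1,1,1,1,2).

Computing H_k = (kernel of ∂_k) / (image of ∂_{k+1}):

  H_0: rank C_0 − rank ∂_1 = 10 − 9 = 1, and the invariant factors of ∂_1 are all 1, so H_0 ≅ Z.
  H_1: rank ker ∂_1 − rank ∂_2 = (30 − 9) − 20 = 1, and ∂_2 has invariant factor 2 > 1, so H_1 ≅ Z ⊕ Z/2Z.
  H_2: rank ker ∂_2 − rank ∂_3 = (20 − 20) − 0 = 0, and there is no ∂_3, so H_2 ≅ 0.

(K is a triangulation of the Klein bottle.)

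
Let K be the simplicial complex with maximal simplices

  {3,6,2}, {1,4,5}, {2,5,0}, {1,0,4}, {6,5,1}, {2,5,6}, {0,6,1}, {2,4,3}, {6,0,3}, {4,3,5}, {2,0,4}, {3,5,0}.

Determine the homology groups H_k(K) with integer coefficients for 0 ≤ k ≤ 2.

Order the vertices as 0 < 1 < 2 < 3 < 4 < 5 < 6. Listing each simplex with vertices in this order, K has dimension 2 with simplices:

  0-simplices (7): [0], [1], [2], [3], [4], [5], [6]
  1-simplices (18): [0,1], [0,2], [0,3], [0,4], [0,5], [0,6], [1,4], [1,5], [1,6], [2,3], [2,4], [2,5], [2,6], [3,4], [3,5], [3,6], [4,5], [5,6]
  2-simplices (12): [0,1,4], [0,1,6], [0,2,4], [0,2,5], [0,3,5], [0,3,6], [1,4,5], [1,5,6], [2,3,4], [2,3,6], [2,5,6], [3,4,5]

giving chain groups C_0 ≅ Z^7, C_1 ≅ Z^18, C_2 ≅ Z^12.

The boundary map ∂_1: C_1 → C_0 sends each edge [p,q] (with p < q) to q − p. For instance
  ∂[5,6] = [6] − [5].
This gives a 7×18 integer matrix of rank 6; reducing to Smith normal form yields diagonal entries (1,1,1,1,1,1).

Boundary ∂_2: C_2 → C_1 maps a triangle to the signed sum of its edges. For instance
  ∂[0,2,4] = [2,4] − [0,4] + [0,2],
  ∂[2,3,6] = [3,6] − [2,6] + [2,3].
This gives a 18×12 integer matrix of rank 12; reducing to Smith normal form yields diagonal entries (1,1,1,1,1,1,1,1,1,1,1,2).

Now H_k = ker ∂_k / im ∂_{k+1}, so:

  H_0: rank C_0 − rank ∂_1 = 7 − 6 = 1, and the invariant factors of ∂_1 are all 1, so H_0 ≅ Z.
  H_1: rank ker ∂_1 − rank ∂_2 = (18 − 6) − 12 = 0, and ∂_2 has invariant factor 2 > 1, so H_1 ≅ Z/2.
  H_2: rank ker ∂_2 − rank ∂_3 = (12 − 12) − 0 = 0, and there is no ∂_3, so H_2 ≅ 0.

H_0 ≅ Z,  H_1 ≅ Z/2,  H_2 = 0.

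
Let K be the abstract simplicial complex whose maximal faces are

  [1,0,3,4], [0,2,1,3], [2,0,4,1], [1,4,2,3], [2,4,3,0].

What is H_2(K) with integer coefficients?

Take the total order 0 < 1 < 2 < 3 < 4 on the vertex set. Then K (dimension 3) consists of the simplices:

  0-simplices (5): [0], [1], [2], [3], [4]
  1-simplices (10): [0,1], [0,2], [0,3], [0,4], [1,2], [1,3], [1,4], [2,3], [2,4], [3,4]
  2-simplices (10): [0,1,2], [0,1,3], [0,1,4], [0,2,3], [0,2,4], [0,3,4], [1,2,3], [1,2,4], [1,3,4], [2,3,4]
  3-simplices (5): [0,1,2,3], [0,1,2,4], [0,1,3,4], [0,2,3,4], [1,2,3,4]

giving chain groups C_0 ≅ Z^5, C_1 ≅ Z^10, C_2 ≅ Z^10, C_3 ≅ Z^5.

Boundary ∂_1: C_1 → C_0 sends each edge [p,q] (with p < q) to q − p.
The 5×10 boundary matrix has rank 4 and Smith normal form diag(1,1,1,1).

The boundary map ∂_2: C_2 → C_1 acts by ∂[p,q,r] = [q,r] − [p,r] + [p,q]. For instance
  ∂[0,1,4] = [1,4] − [0,4] + [0,1],
  ∂[0,3,4] = [3,4] − [0,4] + [0,3].
The 10×10 boundary matrix has rank 6 and Smith normal form diag(1,1,1,1,1,1).

The boundary map ∂_3: C_3 → C_2 sends each 3-simplex σ to the alternating sum Σ_i (−1)^i (σ with its i-th vertex removed). For instance
  ∂[0,2,3,4] = [2,3,4] − [0,3,4] + [0,2,4] − [0,2,3],
  ∂[0,1,2,4] = [1,2,4] − [0,2,4] + [0,1,4] − [0,1,2].
This gives a 10×5 integer matrix of rank 4; reducing to Smith normal form yields diagonal entries (1,1,1,1).

Reading off H_k = ker ∂_k / im ∂_{k+1}:

  H_2: rank ker ∂_2 − rank ∂_3 = (10 − 6) − 4 = 0, and the invariant factors of ∂_3 are all 1, so H_2 ≅ 0.

(K is a triangulation of the 3-sphere S^3.)

H_2 ≅ 0.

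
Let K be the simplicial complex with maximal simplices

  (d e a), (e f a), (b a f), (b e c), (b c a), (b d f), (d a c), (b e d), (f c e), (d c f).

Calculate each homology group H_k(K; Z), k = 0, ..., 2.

H_0 = Z,  H_1 = Z/2,  H_2 = 0.

Take the total order a < b < c < d < e < f on the vertex set. Then K (dimension 2) consists of the simplices:

  0-simplices (6): a, b, c, d, e, f
  1-simplices (15): ab, ac, ad, ae, af, bc, bd, be, bf, cd, ce, cf, de, df, ef
  2-simplices (10): abc, abf, acd, ade, aef, bce, bde, bdf, cdf, cef

Hence C_0 ≅ Z^6, C_1 ≅ Z^15, C_2 ≅ Z^10.

Boundary ∂_1: C_1 → C_0 maps an edge to its endpoints' difference, ∂[p,q] = q − p. For instance
  ∂bc = c − b.
The 6×15 boundary matrix has rank 5 and Smith normal form diag(1,1,1,1,1).

Boundary ∂_2: C_2 → C_1 acts by ∂[p,q,r] = [q,r] − [p,r] + [p,q]. For instance
  ∂abc = bc − ac + ab,
  ∂cdf = df − cf + cd.
This gives a 15×10 integer matrix of rank 10; reducing to Smith normal form yields diagonal entries (1,1,1,1,1,1,1,1,1,2).

Reading off H_k = ker ∂_k / im ∂_{k+1}:

  H_0: rank C_0 − rank ∂_1 = 6 − 5 = 1, and the invariant factors of ∂_1 are all 1, so H_0 ≅ Z.
  H_1: rank ker ∂_1 − rank ∂_2 = (15 − 5) − 10 = 0, and ∂_2 has invariant factor 2 > 1, so H_1 ≅ Z/2.
  H_2: rank ker ∂_2 − rank ∂_3 = (10 − 10) − 0 = 0, and there is no ∂_3, so H_2 ≅ 0.

(K is a triangulation of the real projective plane RP^2.)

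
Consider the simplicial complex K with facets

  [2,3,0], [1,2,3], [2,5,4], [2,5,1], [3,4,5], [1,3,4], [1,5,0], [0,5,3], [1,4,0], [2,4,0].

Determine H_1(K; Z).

H_1 = Z/2.

Take the total order 0 < 1 < 2 < 3 < 4 < 5 on the vertex set. Then K (dimension 2) consists of the simplices:

  0-simplices (6): [0], [1], [2], [3], [4], [5]
  1-simplices (15): [0,1], [0,2], [0,3], [0,4], [0,5], [1,2], [1,3], [1,4], [1,5], [2,3], [2,4], [2,5], [3,4], [3,5], [4,5]
  2-simplices (10): [0,1,4], [0,1,5], [0,2,3], [0,2,4], [0,3,5], [1,2,3], [1,2,5], [1,3,4], [2,4,5], [3,4,5]

Hence C_0 ≅ Z^6, C_1 ≅ Z^15, C_2 ≅ Z^10.

The boundary map ∂_1: C_1 → C_0 sends each edge [p,q] (with p < q) to q − p.
As a 6×15 matrix over Z this has rank 5, with invariant factors (1,1,1,1,1).

The boundary map ∂_2: C_2 → C_1 sends each 2-simplex [p,q,r] to [q,r] − [p,r] + [p,q]. For instance
  ∂[1,2,3] = [2,3] − [1,3] + [1,2],
  ∂[2,4,5] = [4,5] − [2,5] + [2,4].
The 15×10 boundary matrix has rank 10 and Smith normal form diag(1,1,1,1,1,1,1,1,1,2).

From H_k ≅ ker(∂_k) / im(∂_{k+1}) we obtain:

  H_1: rank ker ∂_1 − rank ∂_2 = (15 − 5) − 10 = 0, and ∂_2 has invariant factor 2 > 1, so H_1 ≅ Z/2.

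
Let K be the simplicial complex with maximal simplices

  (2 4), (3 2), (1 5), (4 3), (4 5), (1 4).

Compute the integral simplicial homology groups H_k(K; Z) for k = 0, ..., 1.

H_0 = Z,  H_1 = Z^2.

Fix the vertex order 1 < 2 < 3 < 4 < 5 and write every simplex with vertices in increasing order. Then dim K = 1 and the simplices of K are:

  0-simplices (5): [1], [2], [3], [4], [5]
  1-simplices (6): [1,4], [1,5], [2,3], [2,4], [3,4], [4,5]

Hence C_0 ≅ Z^5, C_1 ≅ Z^6.

∂_1: C_1 → C_0 maps an edge to its endpoints' difference, ∂[p,q] = q − p. For instance
  ∂[1,4] = [4] − [1].
As a 5×6 matrix over Z this has rank 4, with invariant factors (1,1,1,1).

Computing H_k = (kernel of ∂_k) / (image of ∂_{k+1}):

  H_0: rank C_0 − rank ∂_1 = 5 − 4 = 1, and the invariant factors of ∂_1 are all 1, so H_0 = Z.
  H_1: rank ker ∂_1 − rank ∂_2 = (6 − 4) − 0 = 2, and there is no ∂_2, so H_1 = Z^2.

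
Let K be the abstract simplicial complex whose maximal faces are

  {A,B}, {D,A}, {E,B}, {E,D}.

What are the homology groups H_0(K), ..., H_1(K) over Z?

We work with the vertex ordering A < B < D < E. The simplices of K, each written with vertices in increasing order, are:

  0-simplices (4): A, B, D, E
  1-simplices (4): AB, AD, BE, DE

Hence C_0 ≅ Z^4, C_1 ≅ Z^4.

Boundary ∂_1: C_1 → C_0 sends each edge [p,q] (with p < q) to q − p.
As a 4×4 matrix over Z this has rank 3, with invariant factors (1,1,1).

From H_k ≅ ker(∂_k) / im(∂_{k+1}) we obtain:

  H_0: rank C_0 − rank ∂_1 = 4 − 3 = 1, and the invariant factors of ∂_1 are all 1, so H_0 = Z.
  H_1: rank ker ∂_1 − rank ∂_2 = (4 − 3) − 0 = 1, and there is no ∂_2, so H_1 = Z.

(K is a triangulation of the circle S^1.)

H_0 ≅ Z,  H_1 ≅ Z.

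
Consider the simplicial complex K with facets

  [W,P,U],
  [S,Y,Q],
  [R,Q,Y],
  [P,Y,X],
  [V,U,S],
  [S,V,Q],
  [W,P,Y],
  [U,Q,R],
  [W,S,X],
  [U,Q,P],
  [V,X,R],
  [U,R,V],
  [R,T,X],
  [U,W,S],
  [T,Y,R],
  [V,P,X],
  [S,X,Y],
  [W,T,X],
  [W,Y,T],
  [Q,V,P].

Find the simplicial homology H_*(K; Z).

We work with the vertex ordering P < Q < R < S < T < U < V < W < X < Y. The simplices of K, each written with vertices in increasing order, are:

  0-simplices (10): P, Q, R, S, T, U, V, W, X, Y
  1-simplices (30): PQ, PU, PV, PW, PX, PY, QR, QS, QU, QV, QY, RT, RU, RV, RX, RY, SU, SV, SW, SX, SY, TW, TX, TY, UV, UW, VX, WX, WY, XY
  2-simplices (20): PQU, PQV, PUW, PVX, PWY, PXY, QRU, QRY, QSV, QSY, RTX, RTY, RUV, RVX, SUV, SUW, SWX, SXY, TWX, TWY

Hence C_0 ≅ Z^10, C_1 ≅ Z^30, C_2 ≅ Z^20.

Boundary ∂_1: C_1 → C_0 is given by ∂[p,q] = [q] − [p].
The resulting 10×30 matrix has rank 9, and its Smith normal form has invariant factors (1,1,1,1,1,1,1,1,1).

The boundary map ∂_2: C_2 → C_1 acts by ∂[p,q,r] = [q,r] − [p,r] + [p,q]. For instance
  ∂PQU = QU − PU + PQ,
  ∂RTY = TY − RY + RT.
As a 30×20 matrix over Z this has rank 20, with invariant factors (1,1,1,1,1,1,1,1,1,1,1,1,1,1,1,1,1,1,1,2).

Reading off H_k = ker ∂_k / im ∂_{k+1}:

  H_0: rank C_0 − rank ∂_1 = 10 − 9 = 1, and the invariant factors of ∂_1 are all 1, so H_0 = Z.
  H_1: rank ker ∂_1 − rank ∂_2 = (30 − 9) − 20 = 1, and ∂_2 has invariant factor 2 > 1, so H_1 = Z ⊕ Z/2.
  H_2: rank ker ∂_2 − rank ∂_3 = (20 − 20) − 0 = 0, and there is no ∂_3, so H_2 = 0.

As a check, the Euler characteristic is 10 − 30 + 20 = 0, which agrees with 1 − 1 + 0 = 0.
(K is a triangulation of the Klein bottle.)

H_0 ≅ Z,  H_1 ≅ Z ⊕ Z/2,  H_2 = 0.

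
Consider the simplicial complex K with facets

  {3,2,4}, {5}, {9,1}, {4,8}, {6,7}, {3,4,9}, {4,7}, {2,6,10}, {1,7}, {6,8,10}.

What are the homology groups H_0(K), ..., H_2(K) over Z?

H_0 ≅ Z^2,  H_1 ≅ Z^3,  H_2 = 0.

We work with the vertex ordering 1 < 2 < 3 < 4 < 5 < 6 < 7 < 8 < 9 < 10. The simplices of K, each written with vertices in increasing order, are:

  0-simplices (10): [1], [2], [3], [4], [5], [6], [7], [8], [9], [10]
  1-simplices (15): [1,7], [1,9], [2,3], [2,4], [2,6], [2,10], [3,4], [3,9], [4,7], [4,8], [4,9], [6,7], [6,8], [6,10], [8,10]
  2-simplices (4): [2,3,4], [2,6,10], [3,4,9], [6,8,10]

Hence C_0 ≅ Z^10, C_1 ≅ Z^15, C_2 ≅ Z^4.

∂_1: C_1 → C_0 sends each edge [p,q] (with p < q) to q − p. For instance
  ∂[6,8] = [8] − [6].
As a 10×15 matrix over Z this has rank 8, with invariant factors (1,1,1,1,1,1,1,1).

The boundary map ∂_2: C_2 → C_1 sends each 2-simplex [p,q,r] to [q,r] − [p,r] + [p,q]. For instance
  ∂[3,4,9] = [4,9] − [3,9] + [3,4],
  ∂[2,3,4] = [3,4] − [2,4] + [2,3].
As a 15×4 matrix over Z this has rank 4, with invariant factors (1,1,1,1).

Now H_k = ker ∂_k / im ∂_{k+1}, so:

  H_0: rank C_0 − rank ∂_1 = 10 − 8 = 2, and the invariant factors of ∂_1 are all 1, so H_0 = Z^2.
  H_1: rank ker ∂_1 − rank ∂_2 = (15 − 8) − 4 = 3, and the invariant factors of ∂_2 are all 1, so H_1 = Z^3.
  H_2: rank ker ∂_2 − rank ∂_3 = (4 − 4) − 0 = 0, and there is no ∂_3, so H_2 = 0.

As a check, the Euler characteristic is 10 − 15 + 4 = -1, which agrees with 2 − 3 + 0 = -1.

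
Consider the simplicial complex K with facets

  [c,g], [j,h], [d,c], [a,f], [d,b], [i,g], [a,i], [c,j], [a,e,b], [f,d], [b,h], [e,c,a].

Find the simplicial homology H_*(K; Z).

Take the total order a < b < c < d < e < f < g < h < i < j on the vertex set. Then K (dimension 2) consists of the simplices:

  0-simplices (10): a, b, c, d, e, f, g, h, i, j
  1-simplices (15): ab, ac, ae, af, ai, bd, be, bh, cd, ce, cg, cj, df, gi, hj
  2-simplices (2): abe, ace

giving chain groups C_0 ≅ Z^10, C_1 ≅ Z^15, C_2 ≅ Z^2.

∂_1: C_1 → C_0 maps an edge to its endpoints' difference, ∂[p,q] = q − p. For instance
  ∂cj = j − c.
As a 10×15 matrix over Z this has rank 9, with invariant factors (1,1,1,1,1,1,1,1,1).

∂_2: C_2 → C_1 acts by ∂[p,q,r] = [q,r] − [p,r] + [p,q]. For instance
  ∂ace = ce − ae + ac,
  ∂abe = be − ae + ab.
The 15×2 boundary matrix has rank 2 and Smith normal form diag(1,1).

From H_k ≅ ker(∂_k) / im(∂_{k+1}) we obtain:

  H_0: rank C_0 − rank ∂_1 = 10 − 9 = 1, and the invariant factors of ∂_1 are all 1, so H_0 ≅ Z.
  H_1: rank ker ∂_1 − rank ∂_2 = (15 − 9) − 2 = 4, and the invariant factors of ∂_2 are all 1, so H_1 ≅ Z^4.
  H_2: rank ker ∂_2 − rank ∂_3 = (2 − 2) − 0 = 0, and there is no ∂_3, so H_2 ≅ 0.

As a check, the Euler characteristic is 10 − 15 + 2 = -3, which agrees with 1 − 4 + 0 = -3.

H_0 = Z,  H_1 = Z^4,  H_2 = 0.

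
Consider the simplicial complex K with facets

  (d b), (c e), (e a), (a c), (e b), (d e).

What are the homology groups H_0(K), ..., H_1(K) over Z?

Order the vertices as a < b < c < d < e. Listing each simplex with vertices in this order, K has dimension 1 with simplices:

  0-simplices (5): a, b, c, d, e
  1-simplices (6): ac, ae, bd, be, ce, de

giving chain groups C_0 ≅ Z^5, C_1 ≅ Z^6.

The boundary map ∂_1: C_1 → C_0 sends each edge [p,q] (with p < q) to q − p.
As a 5×6 matrix over Z this has rank 4, with invariant factors (1,1,1,1).

Reading off H_k = ker ∂_k / im ∂_{k+1}:

  H_0: rank C_0 − rank ∂_1 = 5 − 4 = 1, and the invariant factors of ∂_1 are all 1, so H_0 ≅ Z.
  H_1: rank ker ∂_1 − rank ∂_2 = (6 − 4) − 0 = 2, and there is no ∂_2, so H_1 ≅ Z^2.

As a check, the Euler characteristic is 5 − 6 = -1, which agrees with 1 − 2 = -1.

H_0 ≅ Z,  H_1 ≅ Z^2.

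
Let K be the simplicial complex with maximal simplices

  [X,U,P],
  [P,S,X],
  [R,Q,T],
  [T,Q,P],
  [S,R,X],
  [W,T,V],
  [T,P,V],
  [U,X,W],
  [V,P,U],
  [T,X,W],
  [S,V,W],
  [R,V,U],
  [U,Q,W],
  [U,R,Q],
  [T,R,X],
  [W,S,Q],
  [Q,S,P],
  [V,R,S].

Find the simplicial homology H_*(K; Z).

H_0 ≅ Z,  H_1 ≅ Z^2,  H_2 ≅ Z.

K has 9 vertices, 27 edges, 18 triangles.
rank ∂_0 = 0, rank ∂_1 = 8 ⇒ b_0 = 9 − 0 − 8 = 1; all invariant factors of ∂_1 are 1 so no torsion. So H_0 ≅ Z.
rank ∂_1 = 8, rank ∂_2 = 17 ⇒ b_1 = 27 − 8 − 17 = 2; all invariant factors of ∂_2 are 1 so no torsion. So H_1 ≅ Z^2.
rank ∂_2 = 17, rank ∂_3 = 0 ⇒ b_2 = 18 − 17 − 0 = 1. So H_2 ≅ Z.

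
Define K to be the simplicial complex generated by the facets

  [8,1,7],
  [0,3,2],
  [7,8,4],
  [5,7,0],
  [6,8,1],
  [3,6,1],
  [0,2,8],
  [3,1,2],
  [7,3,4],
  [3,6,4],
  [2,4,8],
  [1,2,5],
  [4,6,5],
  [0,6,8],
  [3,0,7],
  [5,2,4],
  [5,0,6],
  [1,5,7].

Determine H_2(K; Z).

Fix the vertex order 0 < 1 < 2 < 3 < 4 < 5 < 6 < 7 < 8 and write every simplex with vertices in increasing order. Then dim K = 2 and the simplices of K are:

  0-simplices (9): [0], [1], [2], [3], [4], [5], [6], [7], [8]
  1-simplices (27): (27 of them)
  2-simplices (18): [0,2,3], [0,2,8], [0,3,7], [0,5,6], [0,5,7], [0,6,8], [1,2,3], [1,2,5], [1,3,6], [1,5,7], [1,6,8], [1,7,8], [2,4,5], [2,4,8], [3,4,6], [3,4,7], [4,5,6], [4,7,8]

so the chain groups are C_0 ≅ Z^9, C_1 ≅ Z^27, C_2 ≅ Z^18.

Boundary ∂_1: C_1 → C_0 maps an edge to its endpoints' difference, ∂[p,q] = q − p.
The resulting 9×27 matrix has rank 8, and its Smith normal form has invariant factors (1,1,1,1,1,1,1,1).

The boundary map ∂_2: C_2 → C_1 acts by ∂[p,q,r] = [q,r] − [p,r] + [p,q]. For instance
  ∂[3,4,6] = [4,6] − [3,6] + [3,4],
  ∂[0,5,6] = [5,6] − [0,6] + [0,5].
The 27×18 boundary matrix has rank 17 and Smith normal form diag(1,1,1,1,1,1,1,1,1,1,1,1,1,1,1,1,1).

From H_k ≅ ker(∂_k) / im(∂_{k+1}) we obtain:

  H_2: rank ker ∂_2 − rank ∂_3 = (18 − 17) − 0 = 1, and there is no ∂_3, so H_2 = Z.

H_2 ≅ Z.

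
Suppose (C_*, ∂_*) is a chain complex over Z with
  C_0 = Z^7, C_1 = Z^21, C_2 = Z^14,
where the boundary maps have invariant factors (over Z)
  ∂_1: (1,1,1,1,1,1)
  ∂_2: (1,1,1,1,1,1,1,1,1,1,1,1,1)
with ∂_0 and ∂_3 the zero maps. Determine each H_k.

H_0 ≅ Z,  H_1 ≅ Z^2,  H_2 ≅ Z.

H_0: b_0 = 7 − 0 − 6 = 1; torsion from ∂_1 factors > 1: none. So H_0 ≅ Z.
H_1: b_1 = 21 − 6 − 13 = 2; torsion from ∂_2 factors > 1: none. So H_1 ≅ Z^2.
H_2: b_2 = 14 − 13 − 0 = 1; torsion from ∂_3 factors > 1: none. So H_2 ≅ Z.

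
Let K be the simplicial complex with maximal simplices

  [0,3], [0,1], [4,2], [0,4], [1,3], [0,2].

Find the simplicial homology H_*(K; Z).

K has 5 vertices, 6 edges.
rank ∂_0 = 0, rank ∂_1 = 4 ⇒ b_0 = 5 − 0 − 4 = 1; all invariant factors of ∂_1 are 1 so no torsion. So H_0 ≅ Z.
rank ∂_1 = 4, rank ∂_2 = 0 ⇒ b_1 = 6 − 4 − 0 = 2. So H_1 ≅ Z^2.

H_0 ≅ Z,  H_1 ≅ Z^2.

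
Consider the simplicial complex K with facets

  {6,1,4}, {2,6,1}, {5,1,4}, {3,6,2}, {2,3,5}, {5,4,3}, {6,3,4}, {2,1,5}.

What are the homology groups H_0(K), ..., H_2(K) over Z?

We work with the vertex ordering 1 < 2 < 3 < 4 < 5 < 6. The simplices of K, each written with vertices in increasing order, are:

  0-simplices (6): [1], [2], [3], [4], [5], [6]
  1-simplices (12): [1,2], [1,4], [1,5], [1,6], [2,3], [2,5], [2,6], [3,4], [3,5], [3,6], [4,5], [4,6]
  2-simplices (8): [1,2,5], [1,2,6], [1,4,5], [1,4,6], [2,3,5], [2,3,6], [3,4,5], [3,4,6]

Hence C_0 ≅ Z^6, C_1 ≅ Z^12, C_2 ≅ Z^8.

∂_1: C_1 → C_0 sends each edge [p,q] (with p < q) to q − p.
As a 6×12 matrix over Z this has rank 5, with invariant factors (1,1,1,1,1).

Boundary ∂_2: C_2 → C_1 maps a triangle to the signed sum of its edges. For instance
  ∂[1,2,5] = [2,5] − [1,5] + [1,2],
  ∂[2,3,5] = [3,5] − [2,5] + [2,3].
The 12×8 boundary matrix has rank 7 and Smith normal form diag(1,1,1,1,1,1,1).

Reading off H_k = ker ∂_k / im ∂_{k+1}:

  H_0: rank C_0 − rank ∂_1 = 6 − 5 = 1, and the invariant factors of ∂_1 are all 1, so H_0 ≅ Z.
  H_1: rank ker ∂_1 − rank ∂_2 = (12 − 5) − 7 = 0, and the invariant factors of ∂_2 are all 1, so H_1 ≅ 0.
  H_2: rank ker ∂_2 − rank ∂_3 = (8 − 7) − 0 = 1, and there is no ∂_3, so H_2 ≅ Z.

As a check, the Euler characteristic is 6 − 12 + 8 = 2, which agrees with 1 − 0 + 1 = 2.

H_0 = Z,  H_1 = 0,  H_2 = Z.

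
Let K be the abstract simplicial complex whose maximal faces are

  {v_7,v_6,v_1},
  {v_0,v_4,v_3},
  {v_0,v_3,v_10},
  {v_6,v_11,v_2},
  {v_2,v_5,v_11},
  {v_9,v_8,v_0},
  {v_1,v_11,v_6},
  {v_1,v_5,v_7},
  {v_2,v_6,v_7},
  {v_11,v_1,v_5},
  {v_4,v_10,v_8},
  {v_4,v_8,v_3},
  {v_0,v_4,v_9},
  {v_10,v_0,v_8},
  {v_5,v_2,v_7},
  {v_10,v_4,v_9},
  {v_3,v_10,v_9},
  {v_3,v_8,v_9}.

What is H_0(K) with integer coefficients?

Order the vertices as v_0 < v_1 < v_2 < v_3 < v_4 < v_5 < v_6 < v_7 < v_8 < v_9 < v_10 < v_11. Listing each simplex with vertices in this order, K has dimension 2 with simplices:

  0-simplices (12): [v_0], [v_1], [v_2], [v_3], [v_4], [v_5], [v_6], [v_7], [v_8], [v_9], [v_10], [v_11]
  1-simplices (27): (27 of them)
  2-simplices (18): (18 of them)

giving chain groups C_0 ≅ Z^12, C_1 ≅ Z^27, C_2 ≅ Z^18.

The boundary map ∂_1: C_1 → C_0 sends each edge [p,q] (with p < q) to q − p.
The resulting 12×27 matrix has rank 10, and its Smith normal form has invariant factors (1,1,1,1,1,1,1,1,1,1).

Boundary ∂_2: C_2 → C_1 maps a triangle to the signed sum of its edges. For instance
  ∂[v_2,v_5,v_11] = [v_5,v_11] − [v_2,v_11] + [v_2,v_5],
  ∂[v_2,v_6,v_11] = [v_6,v_11] − [v_2,v_11] + [v_2,v_6].
The resulting 27×18 matrix has rank 17, and its Smith normal form has invariant factors (1,1,1,1,1,1,1,1,1,1,1,1,1,1,1,1,2).

Reading off H_k = ker ∂_k / im ∂_{k+1}:

  H_0: rank C_0 − rank ∂_1 = 12 − 10 = 2, and the invariant factors of ∂_1 are all 1, so H_0 ≅ Z^2.

H_0 = Z^2.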